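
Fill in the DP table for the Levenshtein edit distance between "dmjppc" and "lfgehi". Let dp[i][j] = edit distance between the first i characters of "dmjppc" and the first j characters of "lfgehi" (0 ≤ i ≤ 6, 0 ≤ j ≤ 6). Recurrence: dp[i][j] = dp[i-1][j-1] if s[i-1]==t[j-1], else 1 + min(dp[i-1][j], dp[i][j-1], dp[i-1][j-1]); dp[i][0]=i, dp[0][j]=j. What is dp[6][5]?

6

   ''  l  f  g  e  h  i
''  0  1  2  3  4  5  6
 d  1  1  2  3  4  5  6
 m  2  2  2  3  4  5  6
 j  3  3  3  3  4  5  6
 p  4  4  4  4  4  5  6
 p  5  5  5  5  5  5  6
 c  6  6  6  6  6  6  6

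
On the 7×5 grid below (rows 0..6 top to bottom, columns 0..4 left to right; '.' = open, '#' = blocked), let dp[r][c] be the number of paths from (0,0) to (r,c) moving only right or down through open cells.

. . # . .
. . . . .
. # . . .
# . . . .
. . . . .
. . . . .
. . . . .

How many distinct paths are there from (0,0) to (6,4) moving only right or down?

42

r\c   0   1   2   3   4
  0   1   1   0   0   0
  1   1   2   2   2   2
  2   1   0   2   4   6
  3   0   0   2   6  12
  4   0   0   2   8  20
  5   0   0   2  10  30
  6   0   0   2  12  42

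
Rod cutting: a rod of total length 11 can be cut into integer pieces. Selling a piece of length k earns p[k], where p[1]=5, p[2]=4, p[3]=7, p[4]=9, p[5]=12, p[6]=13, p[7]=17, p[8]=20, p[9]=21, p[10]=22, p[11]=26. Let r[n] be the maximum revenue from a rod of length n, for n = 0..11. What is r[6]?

30

   n    0    1    2    3    4    5    6    7    8    9   10   11
r[n]    0    5   10   15   20   25   30   35   40   45   50   55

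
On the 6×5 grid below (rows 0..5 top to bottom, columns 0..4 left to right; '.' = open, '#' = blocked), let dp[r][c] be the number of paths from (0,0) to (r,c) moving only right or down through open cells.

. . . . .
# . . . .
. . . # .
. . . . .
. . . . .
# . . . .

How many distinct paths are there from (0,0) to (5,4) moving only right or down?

r\c   0   1   2   3   4
  0   1   1   1   1   1
  1   0   1   2   3   4
  2   0   1   3   0   4
  3   0   1   4   4   8
  4   0   1   5   9  17
  5   0   1   6  15  32

32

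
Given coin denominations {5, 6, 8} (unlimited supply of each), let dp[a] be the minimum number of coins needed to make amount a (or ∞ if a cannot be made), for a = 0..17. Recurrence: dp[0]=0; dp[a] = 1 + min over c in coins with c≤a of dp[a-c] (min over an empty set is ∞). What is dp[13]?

 a  0  1  2  3  4  5  6  7  8  9 10 11 12 13 14 15 16 17
dp  0  -  -  -  -  1  1  -  1  -  2  2  2  2  2  3  2  3
(- denotes ∞ / unreachable)

2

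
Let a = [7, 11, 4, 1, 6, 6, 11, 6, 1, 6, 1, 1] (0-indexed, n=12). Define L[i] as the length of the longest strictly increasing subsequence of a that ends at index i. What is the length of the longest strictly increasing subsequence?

   i    0    1    2    3    4    5    6    7    8    9   10   11
a[i]    7   11    4    1    6    6   11    6    1    6    1    1
L[i]    1    2    1    1    2    2    3    2    1    2    1    1

3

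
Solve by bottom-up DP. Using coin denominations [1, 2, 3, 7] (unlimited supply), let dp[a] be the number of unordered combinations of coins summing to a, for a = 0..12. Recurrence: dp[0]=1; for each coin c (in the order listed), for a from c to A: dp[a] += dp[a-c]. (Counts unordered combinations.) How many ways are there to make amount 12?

after  coin     0     1     2     3     4     5     6     7     8     9    10    11    12
          1     1     1     1     1     1     1     1     1     1     1     1     1     1
          2     1     1     2     2     3     3     4     4     5     5     6     6     7
          3     1     1     2     3     4     5     7     8    10    12    14    16    19
          7     1     1     2     3     4     5     7     9    11    14    17    20    24

24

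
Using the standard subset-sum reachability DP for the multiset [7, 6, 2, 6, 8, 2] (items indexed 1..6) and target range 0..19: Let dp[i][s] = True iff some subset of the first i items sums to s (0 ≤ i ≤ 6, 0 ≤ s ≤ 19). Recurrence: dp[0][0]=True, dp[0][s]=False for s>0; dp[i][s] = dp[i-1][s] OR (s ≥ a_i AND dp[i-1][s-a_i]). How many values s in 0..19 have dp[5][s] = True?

14

i\s   0   1   2   3   4   5   6   7   8   9  10  11  12  13  14  15  16  17  18  19
  0   T   F   F   F   F   F   F   F   F   F   F   F   F   F   F   F   F   F   F   F
  1   T   F   F   F   F   F   F   T   F   F   F   F   F   F   F   F   F   F   F   F
  2   T   F   F   F   F   F   T   T   F   F   F   F   F   T   F   F   F   F   F   F
  3   T   F   T   F   F   F   T   T   T   T   F   F   F   T   F   T   F   F   F   F
  4   T   F   T   F   F   F   T   T   T   T   F   F   T   T   T   T   F   F   F   T
  5   T   F   T   F   F   F   T   T   T   T   T   F   T   T   T   T   T   T   F   T
  6   T   F   T   F   T   F   T   T   T   T   T   T   T   T   T   T   T   T   T   T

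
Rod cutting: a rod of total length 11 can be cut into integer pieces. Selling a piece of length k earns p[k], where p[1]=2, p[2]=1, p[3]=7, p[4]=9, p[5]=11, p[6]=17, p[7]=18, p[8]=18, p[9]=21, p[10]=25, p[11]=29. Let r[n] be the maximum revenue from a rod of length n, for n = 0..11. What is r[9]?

   n    0    1    2    3    4    5    6    7    8    9   10   11
r[n]    0    2    4    7    9   11   17   19   21   24   26   29

24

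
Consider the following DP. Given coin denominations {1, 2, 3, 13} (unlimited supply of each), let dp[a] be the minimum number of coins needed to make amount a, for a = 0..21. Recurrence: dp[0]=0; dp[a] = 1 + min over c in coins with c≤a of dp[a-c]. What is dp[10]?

 a  0  1  2  3  4  5  6  7  8  9 10 11 12 13 14 15 16 17 18 19 20 21
dp  0  1  1  1  2  2  2  3  3  3  4  4  4  1  2  2  2  3  3  3  4  4

4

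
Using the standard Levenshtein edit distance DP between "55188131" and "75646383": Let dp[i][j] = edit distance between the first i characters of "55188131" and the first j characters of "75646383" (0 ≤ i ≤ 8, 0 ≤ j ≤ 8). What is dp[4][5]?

4

   ''  7  5  6  4  6  3  8  3
''  0  1  2  3  4  5  6  7  8
 5  1  1  1  2  3  4  5  6  7
 5  2  2  1  2  3  4  5  6  7
 1  3  3  2  2  3  4  5  6  7
 8  4  4  3  3  3  4  5  5  6
 8  5  5  4  4  4  4  5  5  6
 1  6  6  5  5  5  5  5  6  6
 3  7  7  6  6  6  6  5  6  6
 1  8  8  7  7  7  7  6  6  7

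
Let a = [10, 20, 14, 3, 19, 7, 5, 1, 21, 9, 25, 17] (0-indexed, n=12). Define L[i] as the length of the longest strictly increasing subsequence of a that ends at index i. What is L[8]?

4

   i    0    1    2    3    4    5    6    7    8    9   10   11
a[i]   10   20   14    3   19    7    5    1   21    9   25   17
L[i]    1    2    2    1    3    2    2    1    4    3    5    4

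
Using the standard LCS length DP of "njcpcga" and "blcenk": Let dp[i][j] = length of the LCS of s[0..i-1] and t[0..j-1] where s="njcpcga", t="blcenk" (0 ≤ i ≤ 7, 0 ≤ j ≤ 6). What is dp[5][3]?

   ''  b  l  c  e  n  k
''  0  0  0  0  0  0  0
 n  0  0  0  0  0  1  1
 j  0  0  0  0  0  1  1
 c  0  0  0  1  1  1  1
 p  0  0  0  1  1  1  1
 c  0  0  0  1  1  1  1
 g  0  0  0  1  1  1  1
 a  0  0  0  1  1  1  1

1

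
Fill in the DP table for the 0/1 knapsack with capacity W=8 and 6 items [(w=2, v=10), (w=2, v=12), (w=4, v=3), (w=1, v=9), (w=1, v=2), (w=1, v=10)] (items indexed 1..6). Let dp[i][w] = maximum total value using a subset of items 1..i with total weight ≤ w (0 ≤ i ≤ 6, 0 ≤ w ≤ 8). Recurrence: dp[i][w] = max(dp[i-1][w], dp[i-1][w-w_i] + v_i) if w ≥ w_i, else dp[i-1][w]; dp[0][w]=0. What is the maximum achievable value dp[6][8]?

43

i\w   0   1   2   3   4   5   6   7   8
  0   0   0   0   0   0   0   0   0   0
  1   0   0  10  10  10  10  10  10  10
  2   0   0  12  12  22  22  22  22  22
  3   0   0  12  12  22  22  22  22  25
  4   0   9  12  21  22  31  31  31  31
  5   0   9  12  21  23  31  33  33  33
  6   0  10  19  22  31  33  41  43  43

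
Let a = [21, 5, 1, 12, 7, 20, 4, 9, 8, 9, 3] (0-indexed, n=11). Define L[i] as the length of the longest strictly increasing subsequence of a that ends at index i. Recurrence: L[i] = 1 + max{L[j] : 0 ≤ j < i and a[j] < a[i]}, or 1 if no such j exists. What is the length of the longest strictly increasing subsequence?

4

   i    0    1    2    3    4    5    6    7    8    9   10
a[i]   21    5    1   12    7   20    4    9    8    9    3
L[i]    1    1    1    2    2    3    2    3    3    4    2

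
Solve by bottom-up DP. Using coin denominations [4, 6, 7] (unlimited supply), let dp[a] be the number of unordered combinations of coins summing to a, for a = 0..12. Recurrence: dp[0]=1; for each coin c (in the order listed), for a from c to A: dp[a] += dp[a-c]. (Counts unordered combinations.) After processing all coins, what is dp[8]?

1

after  coin     0     1     2     3     4     5     6     7     8     9    10    11    12
          4     1     0     0     0     1     0     0     0     1     0     0     0     1
          6     1     0     0     0     1     0     1     0     1     0     1     0     2
          7     1     0     0     0     1     0     1     1     1     0     1     1     2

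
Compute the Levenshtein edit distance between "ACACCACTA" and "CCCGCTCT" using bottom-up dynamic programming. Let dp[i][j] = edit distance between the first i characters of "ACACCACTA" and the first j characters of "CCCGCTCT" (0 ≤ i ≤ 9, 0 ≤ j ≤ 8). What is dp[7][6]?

4

   ''  C  C  C  G  C  T  C  T
''  0  1  2  3  4  5  6  7  8
 A  1  1  2  3  4  5  6  7  8
 C  2  1  1  2  3  4  5  6  7
 A  3  2  2  2  3  4  5  6  7
 C  4  3  2  2  3  3  4  5  6
 C  5  4  3  2  3  3  4  4  5
 A  6  5  4  3  3  4  4  5  5
 C  7  6  5  4  4  3  4  4  5
 T  8  7  6  5  5  4  3  4  4
 A  9  8  7  6  6  5  4  4  5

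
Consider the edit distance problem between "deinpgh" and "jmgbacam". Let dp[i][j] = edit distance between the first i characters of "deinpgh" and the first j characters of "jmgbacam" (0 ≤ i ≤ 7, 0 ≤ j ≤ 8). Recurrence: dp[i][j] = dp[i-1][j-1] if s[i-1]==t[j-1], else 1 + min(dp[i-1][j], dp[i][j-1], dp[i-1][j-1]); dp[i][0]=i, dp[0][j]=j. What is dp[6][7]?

   ''  j  m  g  b  a  c  a  m
''  0  1  2  3  4  5  6  7  8
 d  1  1  2  3  4  5  6  7  8
 e  2  2  2  3  4  5  6  7  8
 i  3  3  3  3  4  5  6  7  8
 n  4  4  4  4  4  5  6  7  8
 p  5  5  5  5  5  5  6  7  8
 g  6  6  6  5  6  6  6  7  8
 h  7  7  7  6  6  7  7  7  8

7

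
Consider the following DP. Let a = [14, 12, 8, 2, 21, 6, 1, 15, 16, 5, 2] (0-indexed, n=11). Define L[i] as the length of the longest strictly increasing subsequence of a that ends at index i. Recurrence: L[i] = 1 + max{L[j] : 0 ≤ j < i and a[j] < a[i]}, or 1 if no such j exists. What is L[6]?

1

   i    0    1    2    3    4    5    6    7    8    9   10
a[i]   14   12    8    2   21    6    1   15   16    5    2
L[i]    1    1    1    1    2    2    1    3    4    2    2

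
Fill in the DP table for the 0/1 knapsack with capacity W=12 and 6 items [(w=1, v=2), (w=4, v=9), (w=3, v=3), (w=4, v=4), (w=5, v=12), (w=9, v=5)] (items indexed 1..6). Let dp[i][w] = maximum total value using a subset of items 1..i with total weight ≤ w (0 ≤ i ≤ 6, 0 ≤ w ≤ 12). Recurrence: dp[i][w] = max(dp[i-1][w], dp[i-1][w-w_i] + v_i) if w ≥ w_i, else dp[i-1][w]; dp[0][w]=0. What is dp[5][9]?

i\w   0   1   2   3   4   5   6   7   8   9  10  11  12
  0   0   0   0   0   0   0   0   0   0   0   0   0   0
  1   0   2   2   2   2   2   2   2   2   2   2   2   2
  2   0   2   2   2   9  11  11  11  11  11  11  11  11
  3   0   2   2   3   9  11  11  12  14  14  14  14  14
  4   0   2   2   3   9  11  11  12  14  15  15  16  18
  5   0   2   2   3   9  12  14  14  15  21  23  23  24
  6   0   2   2   3   9  12  14  14  15  21  23  23  24

21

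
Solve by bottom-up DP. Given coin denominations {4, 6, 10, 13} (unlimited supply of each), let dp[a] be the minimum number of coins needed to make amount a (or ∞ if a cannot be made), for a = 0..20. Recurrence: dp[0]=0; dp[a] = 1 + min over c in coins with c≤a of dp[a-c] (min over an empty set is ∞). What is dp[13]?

 a  0  1  2  3  4  5  6  7  8  9 10 11 12 13 14 15 16 17 18 19 20
dp  0  -  -  -  1  -  1  -  2  -  1  -  2  1  2  -  2  2  3  2  2
(- denotes ∞ / unreachable)

1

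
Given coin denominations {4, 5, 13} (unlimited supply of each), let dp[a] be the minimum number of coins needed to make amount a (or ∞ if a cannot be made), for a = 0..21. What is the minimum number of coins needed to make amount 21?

3

 a  0  1  2  3  4  5  6  7  8  9 10 11 12 13 14 15 16 17 18 19 20 21
dp  0  -  -  -  1  1  -  -  2  2  2  -  3  1  3  3  4  2  2  4  4  3
(- denotes ∞ / unreachable)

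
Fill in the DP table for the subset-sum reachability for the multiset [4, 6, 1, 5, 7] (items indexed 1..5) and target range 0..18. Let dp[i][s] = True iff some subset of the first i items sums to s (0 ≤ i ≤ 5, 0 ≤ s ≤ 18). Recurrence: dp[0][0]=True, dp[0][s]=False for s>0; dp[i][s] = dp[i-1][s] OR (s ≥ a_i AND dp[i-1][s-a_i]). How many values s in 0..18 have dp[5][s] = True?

i\s   0   1   2   3   4   5   6   7   8   9  10  11  12  13  14  15  16  17  18
  0   T   F   F   F   F   F   F   F   F   F   F   F   F   F   F   F   F   F   F
  1   T   F   F   F   T   F   F   F   F   F   F   F   F   F   F   F   F   F   F
  2   T   F   F   F   T   F   T   F   F   F   T   F   F   F   F   F   F   F   F
  3   T   T   F   F   T   T   T   T   F   F   T   T   F   F   F   F   F   F   F
  4   T   T   F   F   T   T   T   T   F   T   T   T   T   F   F   T   T   F   F
  5   T   T   F   F   T   T   T   T   T   T   T   T   T   T   T   T   T   T   T

17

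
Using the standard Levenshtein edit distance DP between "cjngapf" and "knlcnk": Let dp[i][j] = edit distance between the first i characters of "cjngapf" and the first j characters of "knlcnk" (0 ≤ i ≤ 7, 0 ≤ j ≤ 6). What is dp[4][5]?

5

   ''  k  n  l  c  n  k
''  0  1  2  3  4  5  6
 c  1  1  2  3  3  4  5
 j  2  2  2  3  4  4  5
 n  3  3  2  3  4  4  5
 g  4  4  3  3  4  5  5
 a  5  5  4  4  4  5  6
 p  6  6  5  5  5  5  6
 f  7  7  6  6  6  6  6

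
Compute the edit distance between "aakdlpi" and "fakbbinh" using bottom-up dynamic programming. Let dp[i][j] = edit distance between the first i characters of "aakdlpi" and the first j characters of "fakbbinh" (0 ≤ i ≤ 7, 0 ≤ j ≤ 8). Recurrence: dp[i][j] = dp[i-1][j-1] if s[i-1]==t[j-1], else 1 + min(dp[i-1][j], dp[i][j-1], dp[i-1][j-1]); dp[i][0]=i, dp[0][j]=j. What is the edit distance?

   ''  f  a  k  b  b  i  n  h
''  0  1  2  3  4  5  6  7  8
 a  1  1  1  2  3  4  5  6  7
 a  2  2  1  2  3  4  5  6  7
 k  3  3  2  1  2  3  4  5  6
 d  4  4  3  2  2  3  4  5  6
 l  5  5  4  3  3  3  4  5  6
 p  6  6  5  4  4  4  4  5  6
 i  7  7  6  5  5  5  4  5  6

6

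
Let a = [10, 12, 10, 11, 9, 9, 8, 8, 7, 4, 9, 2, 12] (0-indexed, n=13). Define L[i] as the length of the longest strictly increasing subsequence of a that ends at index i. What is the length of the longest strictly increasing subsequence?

   i    0    1    2    3    4    5    6    7    8    9   10   11   12
a[i]   10   12   10   11    9    9    8    8    7    4    9    2   12
L[i]    1    2    1    2    1    1    1    1    1    1    2    1    3

3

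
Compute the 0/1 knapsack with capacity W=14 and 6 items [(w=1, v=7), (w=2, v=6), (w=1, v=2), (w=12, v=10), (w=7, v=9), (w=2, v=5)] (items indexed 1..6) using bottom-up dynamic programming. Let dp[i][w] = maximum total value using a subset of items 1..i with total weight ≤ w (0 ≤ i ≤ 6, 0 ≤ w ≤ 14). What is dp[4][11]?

15

i\w   0   1   2   3   4   5   6   7   8   9  10  11  12  13  14
  0   0   0   0   0   0   0   0   0   0   0   0   0   0   0   0
  1   0   7   7   7   7   7   7   7   7   7   7   7   7   7   7
  2   0   7   7  13  13  13  13  13  13  13  13  13  13  13  13
  3   0   7   9  13  15  15  15  15  15  15  15  15  15  15  15
  4   0   7   9  13  15  15  15  15  15  15  15  15  15  17  19
  5   0   7   9  13  15  15  15  15  16  18  22  24  24  24  24
  6   0   7   9  13  15  18  20  20  20  20  22  24  27  29  29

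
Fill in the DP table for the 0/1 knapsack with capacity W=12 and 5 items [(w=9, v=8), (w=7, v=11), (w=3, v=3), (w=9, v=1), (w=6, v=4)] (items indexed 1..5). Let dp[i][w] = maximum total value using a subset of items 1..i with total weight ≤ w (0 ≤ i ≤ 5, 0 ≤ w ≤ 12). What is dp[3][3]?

i\w   0   1   2   3   4   5   6   7   8   9  10  11  12
  0   0   0   0   0   0   0   0   0   0   0   0   0   0
  1   0   0   0   0   0   0   0   0   0   8   8   8   8
  2   0   0   0   0   0   0   0  11  11  11  11  11  11
  3   0   0   0   3   3   3   3  11  11  11  14  14  14
  4   0   0   0   3   3   3   3  11  11  11  14  14  14
  5   0   0   0   3   3   3   4  11  11  11  14  14  14

3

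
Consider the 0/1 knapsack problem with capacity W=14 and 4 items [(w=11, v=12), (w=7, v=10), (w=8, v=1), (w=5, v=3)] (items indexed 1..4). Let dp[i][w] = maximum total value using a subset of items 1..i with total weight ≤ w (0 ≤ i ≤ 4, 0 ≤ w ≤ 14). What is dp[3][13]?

i\w   0   1   2   3   4   5   6   7   8   9  10  11  12  13  14
  0   0   0   0   0   0   0   0   0   0   0   0   0   0   0   0
  1   0   0   0   0   0   0   0   0   0   0   0  12  12  12  12
  2   0   0   0   0   0   0   0  10  10  10  10  12  12  12  12
  3   0   0   0   0   0   0   0  10  10  10  10  12  12  12  12
  4   0   0   0   0   0   3   3  10  10  10  10  12  13  13  13

12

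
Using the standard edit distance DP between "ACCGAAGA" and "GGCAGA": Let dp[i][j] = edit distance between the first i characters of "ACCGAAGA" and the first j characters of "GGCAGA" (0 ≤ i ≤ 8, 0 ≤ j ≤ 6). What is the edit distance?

4

   ''  G  G  C  A  G  A
''  0  1  2  3  4  5  6
 A  1  1  2  3  3  4  5
 C  2  2  2  2  3  4  5
 C  3  3  3  2  3  4  5
 G  4  3  3  3  3  3  4
 A  5  4  4  4  3  4  3
 A  6  5  5  5  4  4  4
 G  7  6  5  6  5  4  5
 A  8  7  6  6  6  5  4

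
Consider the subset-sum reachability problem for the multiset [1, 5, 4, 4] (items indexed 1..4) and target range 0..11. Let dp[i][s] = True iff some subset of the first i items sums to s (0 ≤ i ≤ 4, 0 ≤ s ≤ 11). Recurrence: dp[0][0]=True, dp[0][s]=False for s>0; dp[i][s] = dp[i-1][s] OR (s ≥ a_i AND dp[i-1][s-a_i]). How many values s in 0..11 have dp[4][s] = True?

i\s   0   1   2   3   4   5   6   7   8   9  10  11
  0   T   F   F   F   F   F   F   F   F   F   F   F
  1   T   T   F   F   F   F   F   F   F   F   F   F
  2   T   T   F   F   F   T   T   F   F   F   F   F
  3   T   T   F   F   T   T   T   F   F   T   T   F
  4   T   T   F   F   T   T   T   F   T   T   T   F

8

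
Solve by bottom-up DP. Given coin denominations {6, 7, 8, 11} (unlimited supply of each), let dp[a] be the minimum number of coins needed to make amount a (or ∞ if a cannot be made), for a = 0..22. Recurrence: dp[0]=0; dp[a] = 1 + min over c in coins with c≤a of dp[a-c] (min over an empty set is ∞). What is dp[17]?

 a  0  1  2  3  4  5  6  7  8  9 10 11 12 13 14 15 16 17 18 19 20 21 22
dp  0  -  -  -  -  -  1  1  1  -  -  1  2  2  2  2  2  2  2  2  3  3  2
(- denotes ∞ / unreachable)

2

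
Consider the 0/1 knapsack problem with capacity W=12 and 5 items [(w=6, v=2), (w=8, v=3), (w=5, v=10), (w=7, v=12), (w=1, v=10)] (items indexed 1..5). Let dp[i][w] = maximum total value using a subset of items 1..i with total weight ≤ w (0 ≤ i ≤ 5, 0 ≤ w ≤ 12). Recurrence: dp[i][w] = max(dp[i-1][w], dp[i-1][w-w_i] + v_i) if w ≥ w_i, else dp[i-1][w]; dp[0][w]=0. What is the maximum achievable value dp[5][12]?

22

i\w   0   1   2   3   4   5   6   7   8   9  10  11  12
  0   0   0   0   0   0   0   0   0   0   0   0   0   0
  1   0   0   0   0   0   0   2   2   2   2   2   2   2
  2   0   0   0   0   0   0   2   2   3   3   3   3   3
  3   0   0   0   0   0  10  10  10  10  10  10  12  12
  4   0   0   0   0   0  10  10  12  12  12  12  12  22
  5   0  10  10  10  10  10  20  20  22  22  22  22  22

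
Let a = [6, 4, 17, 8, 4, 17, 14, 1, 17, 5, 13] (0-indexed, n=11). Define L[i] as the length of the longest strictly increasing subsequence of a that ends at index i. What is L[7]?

1

   i    0    1    2    3    4    5    6    7    8    9   10
a[i]    6    4   17    8    4   17   14    1   17    5   13
L[i]    1    1    2    2    1    3    3    1    4    2    3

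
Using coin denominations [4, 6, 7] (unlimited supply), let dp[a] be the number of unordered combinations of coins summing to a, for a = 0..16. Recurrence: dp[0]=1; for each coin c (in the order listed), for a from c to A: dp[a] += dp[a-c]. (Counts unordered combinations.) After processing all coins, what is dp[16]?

after  coin     0     1     2     3     4     5     6     7     8     9    10    11    12    13    14    15    16
          4     1     0     0     0     1     0     0     0     1     0     0     0     1     0     0     0     1
          6     1     0     0     0     1     0     1     0     1     0     1     0     2     0     1     0     2
          7     1     0     0     0     1     0     1     1     1     0     1     1     2     1     2     1     2

2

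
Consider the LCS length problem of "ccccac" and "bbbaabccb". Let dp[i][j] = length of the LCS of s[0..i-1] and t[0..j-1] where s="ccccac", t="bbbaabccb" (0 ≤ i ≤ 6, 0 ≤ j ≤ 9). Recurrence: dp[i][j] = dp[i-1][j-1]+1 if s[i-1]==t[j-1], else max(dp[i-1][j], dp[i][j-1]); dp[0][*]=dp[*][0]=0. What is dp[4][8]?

   ''  b  b  b  a  a  b  c  c  b
''  0  0  0  0  0  0  0  0  0  0
 c  0  0  0  0  0  0  0  1  1  1
 c  0  0  0  0  0  0  0  1  2  2
 c  0  0  0  0  0  0  0  1  2  2
 c  0  0  0  0  0  0  0  1  2  2
 a  0  0  0  0  1  1  1  1  2  2
 c  0  0  0  0  1  1  1  2  2  2

2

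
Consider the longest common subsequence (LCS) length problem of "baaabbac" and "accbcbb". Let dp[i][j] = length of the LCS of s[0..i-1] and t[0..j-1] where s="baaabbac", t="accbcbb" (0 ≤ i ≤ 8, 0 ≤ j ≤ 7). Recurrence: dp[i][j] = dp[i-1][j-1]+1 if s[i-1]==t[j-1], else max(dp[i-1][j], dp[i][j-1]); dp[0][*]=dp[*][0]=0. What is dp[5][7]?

2

   ''  a  c  c  b  c  b  b
''  0  0  0  0  0  0  0  0
 b  0  0  0  0  1  1  1  1
 a  0  1  1  1  1  1  1  1
 a  0  1  1  1  1  1  1  1
 a  0  1  1  1  1  1  1  1
 b  0  1  1  1  2  2  2  2
 b  0  1  1  1  2  2  3  3
 a  0  1  1  1  2  2  3  3
 c  0  1  2  2  2  3  3  3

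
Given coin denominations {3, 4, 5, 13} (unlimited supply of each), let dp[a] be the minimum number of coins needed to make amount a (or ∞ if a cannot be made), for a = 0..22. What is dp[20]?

 a  0  1  2  3  4  5  6  7  8  9 10 11 12 13 14 15 16 17 18 19 20 21 22
dp  0  -  -  1  1  1  2  2  2  2  2  3  3  1  3  3  2  2  2  3  3  3  3
(- denotes ∞ / unreachable)

3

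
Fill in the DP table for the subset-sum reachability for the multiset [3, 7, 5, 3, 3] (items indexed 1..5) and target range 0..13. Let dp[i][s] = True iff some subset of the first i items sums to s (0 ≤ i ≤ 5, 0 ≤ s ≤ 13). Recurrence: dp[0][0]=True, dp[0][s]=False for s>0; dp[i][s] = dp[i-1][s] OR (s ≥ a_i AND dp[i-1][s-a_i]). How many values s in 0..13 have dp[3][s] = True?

7

i\s   0   1   2   3   4   5   6   7   8   9  10  11  12  13
  0   T   F   F   F   F   F   F   F   F   F   F   F   F   F
  1   T   F   F   T   F   F   F   F   F   F   F   F   F   F
  2   T   F   F   T   F   F   F   T   F   F   T   F   F   F
  3   T   F   F   T   F   T   F   T   T   F   T   F   T   F
  4   T   F   F   T   F   T   T   T   T   F   T   T   T   T
  5   T   F   F   T   F   T   T   T   T   T   T   T   T   T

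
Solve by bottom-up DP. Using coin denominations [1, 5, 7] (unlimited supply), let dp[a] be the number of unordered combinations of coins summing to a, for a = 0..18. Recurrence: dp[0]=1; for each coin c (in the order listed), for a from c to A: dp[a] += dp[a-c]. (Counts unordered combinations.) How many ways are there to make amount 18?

8

after  coin     0     1     2     3     4     5     6     7     8     9    10    11    12    13    14    15    16    17    18
          1     1     1     1     1     1     1     1     1     1     1     1     1     1     1     1     1     1     1     1
          5     1     1     1     1     1     2     2     2     2     2     3     3     3     3     3     4     4     4     4
          7     1     1     1     1     1     2     2     3     3     3     4     4     5     5     6     7     7     8     8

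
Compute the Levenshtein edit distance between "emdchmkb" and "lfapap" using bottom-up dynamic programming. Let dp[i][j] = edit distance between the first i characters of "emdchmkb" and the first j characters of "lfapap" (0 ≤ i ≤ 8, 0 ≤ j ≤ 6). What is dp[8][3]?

   ''  l  f  a  p  a  p
''  0  1  2  3  4  5  6
 e  1  1  2  3  4  5  6
 m  2  2  2  3  4  5  6
 d  3  3  3  3  4  5  6
 c  4  4  4  4  4  5  6
 h  5  5  5  5  5  5  6
 m  6  6  6  6  6  6  6
 k  7  7  7  7  7  7  7
 b  8  8  8  8  8  8  8

8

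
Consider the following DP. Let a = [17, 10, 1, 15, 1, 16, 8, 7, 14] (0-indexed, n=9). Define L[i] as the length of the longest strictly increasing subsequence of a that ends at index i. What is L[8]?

3

   i    0    1    2    3    4    5    6    7    8
a[i]   17   10    1   15    1   16    8    7   14
L[i]    1    1    1    2    1    3    2    2    3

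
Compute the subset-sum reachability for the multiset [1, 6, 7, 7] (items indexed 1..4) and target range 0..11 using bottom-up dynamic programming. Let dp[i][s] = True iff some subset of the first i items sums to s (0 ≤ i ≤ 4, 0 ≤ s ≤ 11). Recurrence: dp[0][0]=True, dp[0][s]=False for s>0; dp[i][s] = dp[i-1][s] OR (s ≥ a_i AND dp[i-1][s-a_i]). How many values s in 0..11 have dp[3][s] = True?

i\s   0   1   2   3   4   5   6   7   8   9  10  11
  0   T   F   F   F   F   F   F   F   F   F   F   F
  1   T   T   F   F   F   F   F   F   F   F   F   F
  2   T   T   F   F   F   F   T   T   F   F   F   F
  3   T   T   F   F   F   F   T   T   T   F   F   F
  4   T   T   F   F   F   F   T   T   T   F   F   F

5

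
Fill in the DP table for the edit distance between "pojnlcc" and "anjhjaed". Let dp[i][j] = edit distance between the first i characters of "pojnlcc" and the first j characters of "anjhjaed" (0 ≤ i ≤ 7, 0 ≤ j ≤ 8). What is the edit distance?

   ''  a  n  j  h  j  a  e  d
''  0  1  2  3  4  5  6  7  8
 p  1  1  2  3  4  5  6  7  8
 o  2  2  2  3  4  5  6  7  8
 j  3  3  3  2  3  4  5  6  7
 n  4  4  3  3  3  4  5  6  7
 l  5  5  4  4  4  4  5  6  7
 c  6  6  5  5  5  5  5  6  7
 c  7  7  6  6  6  6  6  6  7

7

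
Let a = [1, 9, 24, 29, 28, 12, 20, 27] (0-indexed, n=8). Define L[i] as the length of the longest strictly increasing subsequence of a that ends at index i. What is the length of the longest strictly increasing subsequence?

   i    0    1    2    3    4    5    6    7
a[i]    1    9   24   29   28   12   20   27
L[i]    1    2    3    4    4    3    4    5

5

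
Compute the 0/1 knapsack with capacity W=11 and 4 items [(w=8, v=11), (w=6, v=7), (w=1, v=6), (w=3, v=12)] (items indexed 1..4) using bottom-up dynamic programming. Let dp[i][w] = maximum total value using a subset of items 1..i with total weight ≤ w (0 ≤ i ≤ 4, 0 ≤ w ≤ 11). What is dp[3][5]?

6

i\w   0   1   2   3   4   5   6   7   8   9  10  11
  0   0   0   0   0   0   0   0   0   0   0   0   0
  1   0   0   0   0   0   0   0   0  11  11  11  11
  2   0   0   0   0   0   0   7   7  11  11  11  11
  3   0   6   6   6   6   6   7  13  13  17  17  17
  4   0   6   6  12  18  18  18  18  18  19  25  25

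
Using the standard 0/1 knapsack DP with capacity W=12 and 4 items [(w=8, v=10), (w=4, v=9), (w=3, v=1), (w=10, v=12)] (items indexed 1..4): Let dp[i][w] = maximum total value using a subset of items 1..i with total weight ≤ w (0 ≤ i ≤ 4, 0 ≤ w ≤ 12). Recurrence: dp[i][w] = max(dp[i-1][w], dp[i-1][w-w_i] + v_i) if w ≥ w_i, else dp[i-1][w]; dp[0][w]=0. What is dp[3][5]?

i\w   0   1   2   3   4   5   6   7   8   9  10  11  12
  0   0   0   0   0   0   0   0   0   0   0   0   0   0
  1   0   0   0   0   0   0   0   0  10  10  10  10  10
  2   0   0   0   0   9   9   9   9  10  10  10  10  19
  3   0   0   0   1   9   9   9  10  10  10  10  11  19
  4   0   0   0   1   9   9   9  10  10  10  12  12  19

9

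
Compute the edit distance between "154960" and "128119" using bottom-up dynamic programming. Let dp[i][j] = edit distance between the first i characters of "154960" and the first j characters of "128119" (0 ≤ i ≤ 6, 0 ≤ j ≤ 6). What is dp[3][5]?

4

   ''  1  2  8  1  1  9
''  0  1  2  3  4  5  6
 1  1  0  1  2  3  4  5
 5  2  1  1  2  3  4  5
 4  3  2  2  2  3  4  5
 9  4  3  3  3  3  4  4
 6  5  4  4  4  4  4  5
 0  6  5  5  5  5  5  5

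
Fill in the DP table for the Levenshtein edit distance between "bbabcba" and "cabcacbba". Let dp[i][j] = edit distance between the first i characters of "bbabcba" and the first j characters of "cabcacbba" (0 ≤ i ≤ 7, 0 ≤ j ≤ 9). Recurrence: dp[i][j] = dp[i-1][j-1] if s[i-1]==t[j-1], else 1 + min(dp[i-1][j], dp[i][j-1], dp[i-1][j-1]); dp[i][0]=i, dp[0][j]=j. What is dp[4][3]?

2

   ''  c  a  b  c  a  c  b  b  a
''  0  1  2  3  4  5  6  7  8  9
 b  1  1  2  2  3  4  5  6  7  8
 b  2  2  2  2  3  4  5  5  6  7
 a  3  3  2  3  3  3  4  5  6  6
 b  4  4  3  2  3  4  4  4  5  6
 c  5  4  4  3  2  3  4  5  5  6
 b  6  5  5  4  3  3  4  4  5  6
 a  7  6  5  5  4  3  4  5  5  5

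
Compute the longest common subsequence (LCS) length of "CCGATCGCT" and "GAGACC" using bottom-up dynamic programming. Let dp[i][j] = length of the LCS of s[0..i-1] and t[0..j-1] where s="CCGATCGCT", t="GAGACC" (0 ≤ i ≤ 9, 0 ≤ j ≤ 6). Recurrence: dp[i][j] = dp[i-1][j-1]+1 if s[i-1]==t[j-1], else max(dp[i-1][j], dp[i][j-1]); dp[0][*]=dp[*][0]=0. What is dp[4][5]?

   ''  G  A  G  A  C  C
''  0  0  0  0  0  0  0
 C  0  0  0  0  0  1  1
 C  0  0  0  0  0  1  2
 G  0  1  1  1  1  1  2
 A  0  1  2  2  2  2  2
 T  0  1  2  2  2  2  2
 C  0  1  2  2  2  3  3
 G  0  1  2  3  3  3  3
 C  0  1  2  3  3  4  4
 T  0  1  2  3  3  4  4

2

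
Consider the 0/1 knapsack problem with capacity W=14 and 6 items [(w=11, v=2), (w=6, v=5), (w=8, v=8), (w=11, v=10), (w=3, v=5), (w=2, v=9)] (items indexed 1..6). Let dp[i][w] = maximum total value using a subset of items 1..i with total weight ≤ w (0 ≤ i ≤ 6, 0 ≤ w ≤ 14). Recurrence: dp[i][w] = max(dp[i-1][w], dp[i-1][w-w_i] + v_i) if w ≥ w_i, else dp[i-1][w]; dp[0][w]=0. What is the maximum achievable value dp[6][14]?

22

i\w   0   1   2   3   4   5   6   7   8   9  10  11  12  13  14
  0   0   0   0   0   0   0   0   0   0   0   0   0   0   0   0
  1   0   0   0   0   0   0   0   0   0   0   0   2   2   2   2
  2   0   0   0   0   0   0   5   5   5   5   5   5   5   5   5
  3   0   0   0   0   0   0   5   5   8   8   8   8   8   8  13
  4   0   0   0   0   0   0   5   5   8   8   8  10  10  10  13
  5   0   0   0   5   5   5   5   5   8  10  10  13  13  13  15
  6   0   0   9   9   9  14  14  14  14  14  17  19  19  22  22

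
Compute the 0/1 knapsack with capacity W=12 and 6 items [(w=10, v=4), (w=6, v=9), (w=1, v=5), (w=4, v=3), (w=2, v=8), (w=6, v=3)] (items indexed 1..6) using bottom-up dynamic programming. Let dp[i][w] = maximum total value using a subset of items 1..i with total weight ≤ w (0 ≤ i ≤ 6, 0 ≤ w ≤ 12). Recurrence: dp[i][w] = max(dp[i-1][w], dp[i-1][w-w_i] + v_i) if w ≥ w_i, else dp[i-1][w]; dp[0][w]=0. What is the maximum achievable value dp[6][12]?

22

i\w   0   1   2   3   4   5   6   7   8   9  10  11  12
  0   0   0   0   0   0   0   0   0   0   0   0   0   0
  1   0   0   0   0   0   0   0   0   0   0   4   4   4
  2   0   0   0   0   0   0   9   9   9   9   9   9   9
  3   0   5   5   5   5   5   9  14  14  14  14  14  14
  4   0   5   5   5   5   8   9  14  14  14  14  17  17
  5   0   5   8  13  13  13  13  16  17  22  22  22  22
  6   0   5   8  13  13  13  13  16  17  22  22  22  22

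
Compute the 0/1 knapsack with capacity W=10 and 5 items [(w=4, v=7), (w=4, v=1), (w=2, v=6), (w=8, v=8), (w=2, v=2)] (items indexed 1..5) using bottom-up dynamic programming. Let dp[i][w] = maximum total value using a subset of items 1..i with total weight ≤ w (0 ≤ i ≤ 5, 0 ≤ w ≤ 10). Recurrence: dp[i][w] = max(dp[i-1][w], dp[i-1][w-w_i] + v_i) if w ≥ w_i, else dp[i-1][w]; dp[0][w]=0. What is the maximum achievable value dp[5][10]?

15

i\w   0   1   2   3   4   5   6   7   8   9  10
  0   0   0   0   0   0   0   0   0   0   0   0
  1   0   0   0   0   7   7   7   7   7   7   7
  2   0   0   0   0   7   7   7   7   8   8   8
  3   0   0   6   6   7   7  13  13  13  13  14
  4   0   0   6   6   7   7  13  13  13  13  14
  5   0   0   6   6   8   8  13  13  15  15  15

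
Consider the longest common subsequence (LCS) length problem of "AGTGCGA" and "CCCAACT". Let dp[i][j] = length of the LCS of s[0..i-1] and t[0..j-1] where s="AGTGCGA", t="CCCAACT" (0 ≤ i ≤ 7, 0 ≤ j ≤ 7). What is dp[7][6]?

   ''  C  C  C  A  A  C  T
''  0  0  0  0  0  0  0  0
 A  0  0  0  0  1  1  1  1
 G  0  0  0  0  1  1  1  1
 T  0  0  0  0  1  1  1  2
 G  0  0  0  0  1  1  1  2
 C  0  1  1  1  1  1  2  2
 G  0  1  1  1  1  1  2  2
 A  0  1  1  1  2  2  2  2

2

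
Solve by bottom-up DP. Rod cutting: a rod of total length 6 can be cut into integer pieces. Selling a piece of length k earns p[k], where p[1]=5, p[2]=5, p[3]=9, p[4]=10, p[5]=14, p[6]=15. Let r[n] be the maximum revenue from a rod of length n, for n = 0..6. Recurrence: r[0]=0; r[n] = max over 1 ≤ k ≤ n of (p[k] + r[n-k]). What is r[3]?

15

   n    0    1    2    3    4    5    6
r[n]    0    5   10   15   20   25   30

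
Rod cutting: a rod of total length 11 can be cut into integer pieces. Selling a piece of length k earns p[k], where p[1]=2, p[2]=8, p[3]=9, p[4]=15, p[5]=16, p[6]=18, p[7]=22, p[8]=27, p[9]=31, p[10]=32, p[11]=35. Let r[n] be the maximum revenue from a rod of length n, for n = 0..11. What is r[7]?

26

   n    0    1    2    3    4    5    6    7    8    9   10   11
r[n]    0    2    8   10   16   18   24   26   32   34   40   42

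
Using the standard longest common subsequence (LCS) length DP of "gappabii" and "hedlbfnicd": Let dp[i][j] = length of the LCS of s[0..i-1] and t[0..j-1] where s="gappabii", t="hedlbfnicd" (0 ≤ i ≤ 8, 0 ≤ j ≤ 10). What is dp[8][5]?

   ''  h  e  d  l  b  f  n  i  c  d
''  0  0  0  0  0  0  0  0  0  0  0
 g  0  0  0  0  0  0  0  0  0  0  0
 a  0  0  0  0  0  0  0  0  0  0  0
 p  0  0  0  0  0  0  0  0  0  0  0
 p  0  0  0  0  0  0  0  0  0  0  0
 a  0  0  0  0  0  0  0  0  0  0  0
 b  0  0  0  0  0  1  1  1  1  1  1
 i  0  0  0  0  0  1  1  1  2  2  2
 i  0  0  0  0  0  1  1  1  2  2  2

1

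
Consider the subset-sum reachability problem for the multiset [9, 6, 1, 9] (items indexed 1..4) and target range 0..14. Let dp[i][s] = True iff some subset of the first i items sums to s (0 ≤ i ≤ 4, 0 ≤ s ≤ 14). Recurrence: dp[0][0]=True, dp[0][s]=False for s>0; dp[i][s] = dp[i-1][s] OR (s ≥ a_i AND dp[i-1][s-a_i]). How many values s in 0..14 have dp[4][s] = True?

i\s   0   1   2   3   4   5   6   7   8   9  10  11  12  13  14
  0   T   F   F   F   F   F   F   F   F   F   F   F   F   F   F
  1   T   F   F   F   F   F   F   F   F   T   F   F   F   F   F
  2   T   F   F   F   F   F   T   F   F   T   F   F   F   F   F
  3   T   T   F   F   F   F   T   T   F   T   T   F   F   F   F
  4   T   T   F   F   F   F   T   T   F   T   T   F   F   F   F

6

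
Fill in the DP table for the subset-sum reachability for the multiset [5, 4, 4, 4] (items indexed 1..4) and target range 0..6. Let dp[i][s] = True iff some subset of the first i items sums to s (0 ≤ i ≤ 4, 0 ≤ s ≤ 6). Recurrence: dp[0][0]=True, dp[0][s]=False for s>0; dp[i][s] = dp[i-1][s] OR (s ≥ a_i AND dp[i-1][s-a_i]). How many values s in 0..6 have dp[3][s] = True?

3

i\s   0   1   2   3   4   5   6
  0   T   F   F   F   F   F   F
  1   T   F   F   F   F   T   F
  2   T   F   F   F   T   T   F
  3   T   F   F   F   T   T   F
  4   T   F   F   F   T   T   F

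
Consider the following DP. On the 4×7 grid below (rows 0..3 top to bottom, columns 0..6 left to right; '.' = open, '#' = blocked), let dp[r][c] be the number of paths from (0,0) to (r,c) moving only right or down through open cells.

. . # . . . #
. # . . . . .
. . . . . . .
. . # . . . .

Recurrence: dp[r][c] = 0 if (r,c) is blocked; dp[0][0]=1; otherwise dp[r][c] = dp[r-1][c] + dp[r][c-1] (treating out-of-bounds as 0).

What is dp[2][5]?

r\c   0   1   2   3   4   5   6
  0   1   1   0   0   0   0   0
  1   1   0   0   0   0   0   0
  2   1   1   1   1   1   1   1
  3   1   2   0   1   2   3   4

1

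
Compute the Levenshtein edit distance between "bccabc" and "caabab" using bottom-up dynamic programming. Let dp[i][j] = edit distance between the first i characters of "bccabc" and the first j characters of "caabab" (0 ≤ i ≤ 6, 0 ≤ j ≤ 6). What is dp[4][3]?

   ''  c  a  a  b  a  b
''  0  1  2  3  4  5  6
 b  1  1  2  3  3  4  5
 c  2  1  2  3  4  4  5
 c  3  2  2  3  4  5  5
 a  4  3  2  2  3  4  5
 b  5  4  3  3  2  3  4
 c  6  5  4  4  3  3  4

2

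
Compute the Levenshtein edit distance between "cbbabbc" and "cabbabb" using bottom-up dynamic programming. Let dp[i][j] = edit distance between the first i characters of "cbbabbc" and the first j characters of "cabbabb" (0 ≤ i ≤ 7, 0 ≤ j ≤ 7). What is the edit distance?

2

   ''  c  a  b  b  a  b  b
''  0  1  2  3  4  5  6  7
 c  1  0  1  2  3  4  5  6
 b  2  1  1  1  2  3  4  5
 b  3  2  2  1  1  2  3  4
 a  4  3  2  2  2  1  2  3
 b  5  4  3  2  2  2  1  2
 b  6  5  4  3  2  3  2  1
 c  7  6  5  4  3  3  3  2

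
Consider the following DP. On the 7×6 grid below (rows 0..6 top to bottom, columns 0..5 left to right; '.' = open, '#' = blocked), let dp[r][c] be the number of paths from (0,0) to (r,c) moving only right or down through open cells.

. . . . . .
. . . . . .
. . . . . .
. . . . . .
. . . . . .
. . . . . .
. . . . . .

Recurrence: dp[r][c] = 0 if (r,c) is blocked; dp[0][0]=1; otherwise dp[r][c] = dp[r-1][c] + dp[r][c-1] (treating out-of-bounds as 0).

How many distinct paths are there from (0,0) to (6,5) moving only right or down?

r\c   0   1   2   3   4   5
  0   1   1   1   1   1   1
  1   1   2   3   4   5   6
  2   1   3   6  10  15  21
  3   1   4  10  20  35  56
  4   1   5  15  35  70 126
  5   1   6  21  56 126 252
  6   1   7  28  84 210 462

462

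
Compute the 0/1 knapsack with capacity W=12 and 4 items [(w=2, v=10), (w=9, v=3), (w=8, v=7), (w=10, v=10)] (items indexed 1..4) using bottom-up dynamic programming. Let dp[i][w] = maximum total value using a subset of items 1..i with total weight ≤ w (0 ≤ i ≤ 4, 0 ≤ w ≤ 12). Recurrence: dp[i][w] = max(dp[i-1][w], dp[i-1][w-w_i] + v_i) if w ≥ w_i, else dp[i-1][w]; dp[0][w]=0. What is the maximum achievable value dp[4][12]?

20

i\w   0   1   2   3   4   5   6   7   8   9  10  11  12
  0   0   0   0   0   0   0   0   0   0   0   0   0   0
  1   0   0  10  10  10  10  10  10  10  10  10  10  10
  2   0   0  10  10  10  10  10  10  10  10  10  13  13
  3   0   0  10  10  10  10  10  10  10  10  17  17  17
  4   0   0  10  10  10  10  10  10  10  10  17  17  20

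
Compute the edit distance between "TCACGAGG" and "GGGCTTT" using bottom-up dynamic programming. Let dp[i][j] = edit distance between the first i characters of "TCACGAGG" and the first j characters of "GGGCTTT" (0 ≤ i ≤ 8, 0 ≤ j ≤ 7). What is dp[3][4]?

4

   ''  G  G  G  C  T  T  T
''  0  1  2  3  4  5  6  7
 T  1  1  2  3  4  4  5  6
 C  2  2  2  3  3  4  5  6
 A  3  3  3  3  4  4  5  6
 C  4  4  4  4  3  4  5  6
 G  5  4  4  4  4  4  5  6
 A  6  5  5  5  5  5  5  6
 G  7  6  5  5  6  6  6  6
 G  8  7  6  5  6  7  7  7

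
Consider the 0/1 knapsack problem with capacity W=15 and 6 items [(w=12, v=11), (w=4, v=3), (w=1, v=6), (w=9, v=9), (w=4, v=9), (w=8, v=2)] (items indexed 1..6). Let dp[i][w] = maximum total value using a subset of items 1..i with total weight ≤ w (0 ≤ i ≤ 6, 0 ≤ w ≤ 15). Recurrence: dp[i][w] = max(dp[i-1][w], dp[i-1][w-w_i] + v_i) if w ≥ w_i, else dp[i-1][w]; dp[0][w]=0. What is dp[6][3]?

i\w   0   1   2   3   4   5   6   7   8   9  10  11  12  13  14  15
  0   0   0   0   0   0   0   0   0   0   0   0   0   0   0   0   0
  1   0   0   0   0   0   0   0   0   0   0   0   0  11  11  11  11
  2   0   0   0   0   3   3   3   3   3   3   3   3  11  11  11  11
  3   0   6   6   6   6   9   9   9   9   9   9   9  11  17  17  17
  4   0   6   6   6   6   9   9   9   9   9  15  15  15  17  18  18
  5   0   6   6   6   9  15  15  15  15  18  18  18  18  18  24  24
  6   0   6   6   6   9  15  15  15  15  18  18  18  18  18  24  24

6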